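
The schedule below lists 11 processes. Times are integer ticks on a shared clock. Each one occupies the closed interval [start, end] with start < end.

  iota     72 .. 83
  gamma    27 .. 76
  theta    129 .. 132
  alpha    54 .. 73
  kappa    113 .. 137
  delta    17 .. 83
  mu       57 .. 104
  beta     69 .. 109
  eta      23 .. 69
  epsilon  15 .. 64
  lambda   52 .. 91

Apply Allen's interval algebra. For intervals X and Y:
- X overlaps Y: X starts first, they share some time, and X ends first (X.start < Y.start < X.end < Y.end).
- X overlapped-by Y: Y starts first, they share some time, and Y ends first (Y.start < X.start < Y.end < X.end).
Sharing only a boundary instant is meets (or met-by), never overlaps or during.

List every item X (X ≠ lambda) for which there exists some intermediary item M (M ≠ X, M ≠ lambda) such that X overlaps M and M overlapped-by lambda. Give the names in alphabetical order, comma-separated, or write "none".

alpha, delta, epsilon, eta, gamma, mu

Target lambda = [52, 91].
Intermediaries M with M overlapped-by lambda: beta, mu.
Via beta — items with X overlaps beta: alpha, delta, gamma, mu.
Via mu — items with X overlaps mu: alpha, delta, epsilon, eta, gamma.
Union: alpha, delta, epsilon, eta, gamma, mu.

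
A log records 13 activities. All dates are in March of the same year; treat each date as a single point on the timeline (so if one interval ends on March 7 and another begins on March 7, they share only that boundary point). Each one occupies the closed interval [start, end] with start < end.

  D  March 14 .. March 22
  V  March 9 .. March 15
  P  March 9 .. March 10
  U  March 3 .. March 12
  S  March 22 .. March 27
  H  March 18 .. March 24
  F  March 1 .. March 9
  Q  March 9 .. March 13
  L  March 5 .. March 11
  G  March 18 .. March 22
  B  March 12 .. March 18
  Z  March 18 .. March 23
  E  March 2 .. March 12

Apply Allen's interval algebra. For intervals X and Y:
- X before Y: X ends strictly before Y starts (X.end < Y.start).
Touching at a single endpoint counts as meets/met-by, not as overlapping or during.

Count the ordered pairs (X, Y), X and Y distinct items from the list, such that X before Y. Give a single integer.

38

Checking all 156 ordered pairs for relation 'before'; matching pairs in alphabetical order:
(B, S): B before S ✓
(E, D): E before D ✓
(E, G): E before G ✓
(E, H): E before H ✓
(E, S): E before S ✓
(E, Z): E before Z ✓
(F, B): F before B ✓
(F, D): F before D ✓
(F, G): F before G ✓
(F, H): F before H ✓
(F, S): F before S ✓
(F, Z): F before Z ✓
(L, B): L before B ✓
(L, D): L before D ✓
(L, G): L before G ✓
(L, H): L before H ✓
(L, S): L before S ✓
(L, Z): L before Z ✓
(P, B): P before B ✓
(P, D): P before D ✓
(P, G): P before G ✓
(P, H): P before H ✓
(P, S): P before S ✓
(P, Z): P before Z ✓
... plus 14 further pairs not listed.
Count: 38.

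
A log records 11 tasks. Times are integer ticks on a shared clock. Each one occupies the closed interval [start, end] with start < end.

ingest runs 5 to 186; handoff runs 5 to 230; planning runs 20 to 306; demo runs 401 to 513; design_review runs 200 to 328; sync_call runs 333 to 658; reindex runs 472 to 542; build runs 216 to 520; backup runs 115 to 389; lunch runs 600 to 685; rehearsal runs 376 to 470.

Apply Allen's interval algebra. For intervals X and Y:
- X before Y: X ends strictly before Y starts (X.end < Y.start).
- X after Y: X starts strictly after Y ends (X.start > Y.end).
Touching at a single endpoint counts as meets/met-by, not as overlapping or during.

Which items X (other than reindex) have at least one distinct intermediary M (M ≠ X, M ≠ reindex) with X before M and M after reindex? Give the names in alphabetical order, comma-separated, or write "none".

backup, build, demo, design_review, handoff, ingest, planning, rehearsal

Target reindex = [472, 542].
Intermediaries M with M after reindex: lunch.
Via lunch — items with X before lunch: backup, build, demo, design_review, handoff, ingest, planning, rehearsal.
Union: backup, build, demo, design_review, handoff, ingest, planning, rehearsal.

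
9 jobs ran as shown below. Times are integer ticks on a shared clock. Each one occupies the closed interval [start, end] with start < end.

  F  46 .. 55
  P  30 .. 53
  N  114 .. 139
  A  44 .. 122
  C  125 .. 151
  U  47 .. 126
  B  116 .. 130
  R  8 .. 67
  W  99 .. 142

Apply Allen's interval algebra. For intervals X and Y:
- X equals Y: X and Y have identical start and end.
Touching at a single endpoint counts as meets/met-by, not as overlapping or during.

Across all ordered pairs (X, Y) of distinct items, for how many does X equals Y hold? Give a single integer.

Checking all 72 ordered pairs for relation 'equals'; matching pairs in alphabetical order:
No pair satisfies it.
Count: 0.

0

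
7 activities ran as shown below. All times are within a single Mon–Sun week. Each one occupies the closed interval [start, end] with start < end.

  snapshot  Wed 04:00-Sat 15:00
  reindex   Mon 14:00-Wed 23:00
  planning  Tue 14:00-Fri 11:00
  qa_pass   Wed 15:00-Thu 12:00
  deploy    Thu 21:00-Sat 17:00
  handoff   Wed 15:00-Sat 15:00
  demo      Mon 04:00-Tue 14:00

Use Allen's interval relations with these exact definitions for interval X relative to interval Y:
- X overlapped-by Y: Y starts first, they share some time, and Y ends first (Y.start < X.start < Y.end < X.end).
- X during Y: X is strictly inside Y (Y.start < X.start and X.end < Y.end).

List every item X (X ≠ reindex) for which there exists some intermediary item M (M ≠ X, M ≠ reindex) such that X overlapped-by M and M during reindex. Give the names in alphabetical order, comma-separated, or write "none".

none

Target reindex = [Mon 14:00, Wed 23:00].
Intermediaries M with M during reindex: none.
Union: none.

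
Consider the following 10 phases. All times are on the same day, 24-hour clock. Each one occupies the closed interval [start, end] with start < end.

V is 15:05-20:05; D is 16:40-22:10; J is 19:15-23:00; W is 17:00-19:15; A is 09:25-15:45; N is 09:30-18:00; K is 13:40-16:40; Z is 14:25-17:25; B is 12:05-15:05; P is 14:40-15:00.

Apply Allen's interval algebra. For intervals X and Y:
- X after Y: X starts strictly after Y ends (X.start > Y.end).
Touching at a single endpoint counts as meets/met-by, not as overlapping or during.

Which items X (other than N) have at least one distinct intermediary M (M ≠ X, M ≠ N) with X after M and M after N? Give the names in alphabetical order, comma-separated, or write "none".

Target N = [09:30, 18:00].
Intermediaries M with M after N: J.
Via J — items with X after J: none.
Union: none.

none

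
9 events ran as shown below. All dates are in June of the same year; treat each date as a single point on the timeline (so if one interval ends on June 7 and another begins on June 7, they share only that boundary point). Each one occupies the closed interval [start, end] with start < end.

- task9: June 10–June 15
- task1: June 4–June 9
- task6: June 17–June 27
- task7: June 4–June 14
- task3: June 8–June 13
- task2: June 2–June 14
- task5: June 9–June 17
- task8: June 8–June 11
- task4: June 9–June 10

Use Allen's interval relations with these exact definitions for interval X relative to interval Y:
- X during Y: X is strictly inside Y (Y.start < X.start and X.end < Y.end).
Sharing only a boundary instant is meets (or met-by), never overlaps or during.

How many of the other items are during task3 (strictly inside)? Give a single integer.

1

Target task3 = [June 8, June 13].
task1 [June 4, June 9] → overlaps → no.
task2 [June 2, June 14] → contains → no.
task4 [June 9, June 10] → during → counts.
task5 [June 9, June 17] → overlapped-by → no.
task6 [June 17, June 27] → after → no.
task7 [June 4, June 14] → contains → no.
task8 [June 8, June 11] → starts → no.
task9 [June 10, June 15] → overlapped-by → no.
Total: 1.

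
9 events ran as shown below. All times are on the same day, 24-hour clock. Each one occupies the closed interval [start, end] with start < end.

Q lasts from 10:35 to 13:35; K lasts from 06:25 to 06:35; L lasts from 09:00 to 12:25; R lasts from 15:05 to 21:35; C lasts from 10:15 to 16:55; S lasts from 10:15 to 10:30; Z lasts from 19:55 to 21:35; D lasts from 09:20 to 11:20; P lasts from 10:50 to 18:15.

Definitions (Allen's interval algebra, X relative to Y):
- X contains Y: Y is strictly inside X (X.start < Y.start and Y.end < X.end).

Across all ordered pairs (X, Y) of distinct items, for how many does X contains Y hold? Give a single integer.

Checking all 72 ordered pairs for relation 'contains'; matching pairs in alphabetical order:
(C, Q): C contains Q ✓
(D, S): D contains S ✓
(L, D): L contains D ✓
(L, S): L contains S ✓
Count: 4.

4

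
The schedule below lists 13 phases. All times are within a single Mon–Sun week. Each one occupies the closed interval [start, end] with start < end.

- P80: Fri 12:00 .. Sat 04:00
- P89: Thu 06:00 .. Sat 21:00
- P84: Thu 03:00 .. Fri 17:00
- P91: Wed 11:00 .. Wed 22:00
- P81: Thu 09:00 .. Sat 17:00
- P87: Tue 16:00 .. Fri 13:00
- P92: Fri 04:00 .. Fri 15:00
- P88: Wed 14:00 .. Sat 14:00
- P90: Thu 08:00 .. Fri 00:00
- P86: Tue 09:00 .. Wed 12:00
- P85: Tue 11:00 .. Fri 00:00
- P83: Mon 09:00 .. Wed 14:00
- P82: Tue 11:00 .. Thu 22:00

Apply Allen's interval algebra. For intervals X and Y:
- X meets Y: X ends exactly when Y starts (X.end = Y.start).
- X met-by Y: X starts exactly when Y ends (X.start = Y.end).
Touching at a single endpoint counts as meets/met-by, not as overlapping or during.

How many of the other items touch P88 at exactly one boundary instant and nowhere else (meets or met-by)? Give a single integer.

1

Target P88 = [Wed 14:00, Sat 14:00].
P80 [Fri 12:00, Sat 04:00] → during → no.
P81 [Thu 09:00, Sat 17:00] → overlapped-by → no.
P82 [Tue 11:00, Thu 22:00] → overlaps → no.
P83 [Mon 09:00, Wed 14:00] → meets → counts.
P84 [Thu 03:00, Fri 17:00] → during → no.
P85 [Tue 11:00, Fri 00:00] → overlaps → no.
P86 [Tue 09:00, Wed 12:00] → before → no.
P87 [Tue 16:00, Fri 13:00] → overlaps → no.
P89 [Thu 06:00, Sat 21:00] → overlapped-by → no.
P90 [Thu 08:00, Fri 00:00] → during → no.
P91 [Wed 11:00, Wed 22:00] → overlaps → no.
P92 [Fri 04:00, Fri 15:00] → during → no.
Total: 1.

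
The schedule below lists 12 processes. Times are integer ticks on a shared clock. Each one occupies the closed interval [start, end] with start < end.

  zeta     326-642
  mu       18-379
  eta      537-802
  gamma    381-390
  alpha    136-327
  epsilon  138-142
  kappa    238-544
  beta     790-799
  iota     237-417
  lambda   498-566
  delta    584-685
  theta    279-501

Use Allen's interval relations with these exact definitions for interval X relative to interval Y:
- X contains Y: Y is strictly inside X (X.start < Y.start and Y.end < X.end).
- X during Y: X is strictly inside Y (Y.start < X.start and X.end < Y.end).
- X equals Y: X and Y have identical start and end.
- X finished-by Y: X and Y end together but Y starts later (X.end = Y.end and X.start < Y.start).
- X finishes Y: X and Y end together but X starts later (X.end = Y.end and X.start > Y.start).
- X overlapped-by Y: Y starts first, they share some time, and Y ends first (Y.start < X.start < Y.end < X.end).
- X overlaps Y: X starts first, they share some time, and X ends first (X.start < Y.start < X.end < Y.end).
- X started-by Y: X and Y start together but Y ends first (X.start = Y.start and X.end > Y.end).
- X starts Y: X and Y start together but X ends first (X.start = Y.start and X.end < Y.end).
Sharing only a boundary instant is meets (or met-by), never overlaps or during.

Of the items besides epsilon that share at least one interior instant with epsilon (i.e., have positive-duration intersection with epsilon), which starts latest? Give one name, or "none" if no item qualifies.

Target epsilon = [138, 142].
alpha [136, 327] → contains → candidate.
beta [790, 799] → after → excluded.
delta [584, 685] → after → excluded.
eta [537, 802] → after → excluded.
gamma [381, 390] → after → excluded.
iota [237, 417] → after → excluded.
kappa [238, 544] → after → excluded.
lambda [498, 566] → after → excluded.
mu [18, 379] → contains → candidate.
theta [279, 501] → after → excluded.
zeta [326, 642] → after → excluded.
Among candidates, latest start is 136 → alpha.

alpha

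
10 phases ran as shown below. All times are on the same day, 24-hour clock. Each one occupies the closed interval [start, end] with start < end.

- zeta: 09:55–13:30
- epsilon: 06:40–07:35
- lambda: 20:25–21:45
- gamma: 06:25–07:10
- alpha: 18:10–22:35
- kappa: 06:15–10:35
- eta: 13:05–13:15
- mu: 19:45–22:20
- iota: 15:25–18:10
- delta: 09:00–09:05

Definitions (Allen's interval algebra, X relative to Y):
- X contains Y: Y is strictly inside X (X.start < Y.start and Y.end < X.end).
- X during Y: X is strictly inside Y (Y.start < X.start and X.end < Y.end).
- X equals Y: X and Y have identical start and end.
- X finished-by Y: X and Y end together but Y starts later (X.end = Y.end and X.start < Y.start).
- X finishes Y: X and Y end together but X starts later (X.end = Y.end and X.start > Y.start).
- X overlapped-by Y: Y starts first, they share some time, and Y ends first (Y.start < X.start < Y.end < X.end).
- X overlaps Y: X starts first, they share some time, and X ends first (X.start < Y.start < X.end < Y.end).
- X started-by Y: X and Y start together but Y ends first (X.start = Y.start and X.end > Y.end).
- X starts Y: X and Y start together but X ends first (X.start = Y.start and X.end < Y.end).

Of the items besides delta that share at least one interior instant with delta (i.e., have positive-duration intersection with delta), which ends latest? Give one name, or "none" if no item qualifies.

kappa

Target delta = [09:00, 09:05].
alpha [18:10, 22:35] → after → excluded.
epsilon [06:40, 07:35] → before → excluded.
eta [13:05, 13:15] → after → excluded.
gamma [06:25, 07:10] → before → excluded.
iota [15:25, 18:10] → after → excluded.
kappa [06:15, 10:35] → contains → candidate.
lambda [20:25, 21:45] → after → excluded.
mu [19:45, 22:20] → after → excluded.
zeta [09:55, 13:30] → after → excluded.
Among candidates, latest end is 10:35 → kappa.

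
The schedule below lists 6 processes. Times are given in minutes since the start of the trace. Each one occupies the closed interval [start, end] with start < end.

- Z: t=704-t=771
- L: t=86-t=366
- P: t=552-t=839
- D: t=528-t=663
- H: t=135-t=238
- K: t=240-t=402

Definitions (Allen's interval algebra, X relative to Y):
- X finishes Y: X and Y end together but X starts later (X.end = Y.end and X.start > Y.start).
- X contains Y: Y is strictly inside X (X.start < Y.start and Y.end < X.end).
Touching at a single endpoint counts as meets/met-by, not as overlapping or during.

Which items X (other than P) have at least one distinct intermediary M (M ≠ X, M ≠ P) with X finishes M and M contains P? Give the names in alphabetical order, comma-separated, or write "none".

none

Target P = [t=552, t=839].
Intermediaries M with M contains P: none.
Union: none.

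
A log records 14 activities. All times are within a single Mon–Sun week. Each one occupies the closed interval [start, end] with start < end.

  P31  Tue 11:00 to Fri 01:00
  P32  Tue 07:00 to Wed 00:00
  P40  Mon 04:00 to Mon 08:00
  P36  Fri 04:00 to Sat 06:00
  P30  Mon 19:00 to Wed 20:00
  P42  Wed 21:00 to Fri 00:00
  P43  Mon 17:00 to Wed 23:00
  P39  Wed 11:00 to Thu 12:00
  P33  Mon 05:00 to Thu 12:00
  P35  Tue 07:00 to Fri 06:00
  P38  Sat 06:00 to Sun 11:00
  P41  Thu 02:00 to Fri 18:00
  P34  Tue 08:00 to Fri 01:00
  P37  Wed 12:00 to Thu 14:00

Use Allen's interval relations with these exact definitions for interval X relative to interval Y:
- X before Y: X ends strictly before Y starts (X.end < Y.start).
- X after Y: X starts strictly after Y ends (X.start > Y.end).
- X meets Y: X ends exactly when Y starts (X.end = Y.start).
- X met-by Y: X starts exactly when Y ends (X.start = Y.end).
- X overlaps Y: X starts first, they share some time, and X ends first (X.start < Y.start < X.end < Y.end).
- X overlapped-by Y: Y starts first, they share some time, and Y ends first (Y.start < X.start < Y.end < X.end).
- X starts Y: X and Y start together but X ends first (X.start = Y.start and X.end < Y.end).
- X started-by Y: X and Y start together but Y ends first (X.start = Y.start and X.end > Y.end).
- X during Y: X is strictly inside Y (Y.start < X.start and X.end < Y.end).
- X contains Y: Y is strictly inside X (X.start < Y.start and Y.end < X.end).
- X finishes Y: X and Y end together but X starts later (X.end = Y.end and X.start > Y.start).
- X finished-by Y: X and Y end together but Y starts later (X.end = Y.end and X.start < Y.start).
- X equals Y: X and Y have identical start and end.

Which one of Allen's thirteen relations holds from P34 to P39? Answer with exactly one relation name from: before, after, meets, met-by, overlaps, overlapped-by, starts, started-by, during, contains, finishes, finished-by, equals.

P34 = [Tue 08:00, Fri 01:00]; P39 = [Wed 11:00, Thu 12:00].
Compare endpoints: P34.start < P39.start, P34.start < P39.end, P34.end > P39.start, P34.end > P39.end.
That pattern is 'contains'.

contains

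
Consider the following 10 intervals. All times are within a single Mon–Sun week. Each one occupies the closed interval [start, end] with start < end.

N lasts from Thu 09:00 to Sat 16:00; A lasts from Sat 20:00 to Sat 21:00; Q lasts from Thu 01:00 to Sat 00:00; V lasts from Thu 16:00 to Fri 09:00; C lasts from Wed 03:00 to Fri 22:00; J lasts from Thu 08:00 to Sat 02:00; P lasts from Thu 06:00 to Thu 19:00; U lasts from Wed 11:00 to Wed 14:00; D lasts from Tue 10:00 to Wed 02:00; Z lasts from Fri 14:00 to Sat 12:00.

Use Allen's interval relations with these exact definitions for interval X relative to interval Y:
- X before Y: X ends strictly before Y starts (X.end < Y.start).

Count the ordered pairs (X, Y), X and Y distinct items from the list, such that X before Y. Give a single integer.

25

Checking all 90 ordered pairs for relation 'before'; matching pairs in alphabetical order:
(C, A): C before A ✓
(D, A): D before A ✓
(D, C): D before C ✓
(D, J): D before J ✓
(D, N): D before N ✓
(D, P): D before P ✓
(D, Q): D before Q ✓
(D, U): D before U ✓
(D, V): D before V ✓
(D, Z): D before Z ✓
(J, A): J before A ✓
(N, A): N before A ✓
(P, A): P before A ✓
(P, Z): P before Z ✓
(Q, A): Q before A ✓
(U, A): U before A ✓
(U, J): U before J ✓
(U, N): U before N ✓
(U, P): U before P ✓
(U, Q): U before Q ✓
(U, V): U before V ✓
(U, Z): U before Z ✓
(V, A): V before A ✓
(V, Z): V before Z ✓
... plus 1 further pairs not listed.
Count: 25.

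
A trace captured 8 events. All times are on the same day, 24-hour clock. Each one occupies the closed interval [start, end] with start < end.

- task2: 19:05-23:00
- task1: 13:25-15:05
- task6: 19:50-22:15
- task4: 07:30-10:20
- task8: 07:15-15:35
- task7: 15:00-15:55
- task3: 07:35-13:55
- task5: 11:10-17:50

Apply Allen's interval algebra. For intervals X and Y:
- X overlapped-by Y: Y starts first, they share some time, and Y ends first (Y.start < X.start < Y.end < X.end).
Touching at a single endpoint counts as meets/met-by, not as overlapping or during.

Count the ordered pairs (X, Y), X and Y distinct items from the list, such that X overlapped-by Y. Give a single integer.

6

Checking all 56 ordered pairs for relation 'overlapped-by'; matching pairs in alphabetical order:
(task1, task3): task1 overlapped-by task3 ✓
(task3, task4): task3 overlapped-by task4 ✓
(task5, task3): task5 overlapped-by task3 ✓
(task5, task8): task5 overlapped-by task8 ✓
(task7, task1): task7 overlapped-by task1 ✓
(task7, task8): task7 overlapped-by task8 ✓
Count: 6.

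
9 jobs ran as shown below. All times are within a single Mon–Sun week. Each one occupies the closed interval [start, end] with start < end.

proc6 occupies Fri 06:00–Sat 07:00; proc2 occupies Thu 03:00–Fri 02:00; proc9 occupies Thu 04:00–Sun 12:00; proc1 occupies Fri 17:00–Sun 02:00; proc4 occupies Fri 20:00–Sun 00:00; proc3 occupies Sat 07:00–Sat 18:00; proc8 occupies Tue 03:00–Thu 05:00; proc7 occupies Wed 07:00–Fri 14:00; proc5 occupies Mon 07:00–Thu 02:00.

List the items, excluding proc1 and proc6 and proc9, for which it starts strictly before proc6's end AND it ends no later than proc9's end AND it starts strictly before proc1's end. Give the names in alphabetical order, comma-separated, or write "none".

Conditions: its start is strictly before proc6's end (X.start < Sat 07:00) AND its end is no later than proc9's end (X.end <= Sun 12:00) AND its start is strictly before proc1's end (X.start < Sun 02:00).
proc2: start Thu 03:00 < Sat 07:00? ✓; end Fri 02:00 <= Sun 12:00? ✓; start Thu 03:00 < Sun 02:00? ✓ → yes.
proc3: start Sat 07:00 < Sat 07:00? ✗; end Sat 18:00 <= Sun 12:00? ✓; start Sat 07:00 < Sun 02:00? ✓ → no.
proc4: start Fri 20:00 < Sat 07:00? ✓; end Sun 00:00 <= Sun 12:00? ✓; start Fri 20:00 < Sun 02:00? ✓ → yes.
proc5: start Mon 07:00 < Sat 07:00? ✓; end Thu 02:00 <= Sun 12:00? ✓; start Mon 07:00 < Sun 02:00? ✓ → yes.
proc7: start Wed 07:00 < Sat 07:00? ✓; end Fri 14:00 <= Sun 12:00? ✓; start Wed 07:00 < Sun 02:00? ✓ → yes.
proc8: start Tue 03:00 < Sat 07:00? ✓; end Thu 05:00 <= Sun 12:00? ✓; start Tue 03:00 < Sun 02:00? ✓ → yes.
Result: proc2, proc4, proc5, proc7, proc8.

proc2, proc4, proc5, proc7, proc8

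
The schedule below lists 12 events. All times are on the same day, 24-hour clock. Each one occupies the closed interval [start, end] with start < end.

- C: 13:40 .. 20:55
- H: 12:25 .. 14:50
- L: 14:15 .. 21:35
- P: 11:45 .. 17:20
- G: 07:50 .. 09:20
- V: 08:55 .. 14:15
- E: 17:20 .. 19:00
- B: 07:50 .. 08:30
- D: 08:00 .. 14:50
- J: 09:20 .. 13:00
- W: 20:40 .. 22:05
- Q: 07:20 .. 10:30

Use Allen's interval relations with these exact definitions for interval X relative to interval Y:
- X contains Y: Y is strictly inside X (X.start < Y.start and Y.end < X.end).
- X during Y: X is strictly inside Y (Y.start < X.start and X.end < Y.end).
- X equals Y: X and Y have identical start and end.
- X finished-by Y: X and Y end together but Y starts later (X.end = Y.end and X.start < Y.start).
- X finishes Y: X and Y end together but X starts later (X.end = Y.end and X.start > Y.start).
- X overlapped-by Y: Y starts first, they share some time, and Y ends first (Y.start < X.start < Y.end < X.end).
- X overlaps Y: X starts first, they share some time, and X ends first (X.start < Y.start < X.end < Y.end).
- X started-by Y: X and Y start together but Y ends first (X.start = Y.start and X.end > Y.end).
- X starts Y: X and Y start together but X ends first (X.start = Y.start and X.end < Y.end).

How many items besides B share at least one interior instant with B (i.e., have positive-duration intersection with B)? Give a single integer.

Target B = [07:50, 08:30].
C [13:40, 20:55] → after → no.
D [08:00, 14:50] → overlapped-by → counts.
E [17:20, 19:00] → after → no.
G [07:50, 09:20] → started-by → counts.
H [12:25, 14:50] → after → no.
J [09:20, 13:00] → after → no.
L [14:15, 21:35] → after → no.
P [11:45, 17:20] → after → no.
Q [07:20, 10:30] → contains → counts.
V [08:55, 14:15] → after → no.
W [20:40, 22:05] → after → no.
Total: 3.

3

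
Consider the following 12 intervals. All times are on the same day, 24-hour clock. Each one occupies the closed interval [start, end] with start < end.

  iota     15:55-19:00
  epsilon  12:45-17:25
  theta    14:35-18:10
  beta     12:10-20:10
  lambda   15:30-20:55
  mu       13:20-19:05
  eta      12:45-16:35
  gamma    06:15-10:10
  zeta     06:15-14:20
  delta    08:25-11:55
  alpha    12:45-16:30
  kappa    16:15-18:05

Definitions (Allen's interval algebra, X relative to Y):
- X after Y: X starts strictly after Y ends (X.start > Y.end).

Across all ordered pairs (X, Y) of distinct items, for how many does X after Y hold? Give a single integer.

22

Checking all 132 ordered pairs for relation 'after'; matching pairs in alphabetical order:
(alpha, delta): alpha after delta ✓
(alpha, gamma): alpha after gamma ✓
(beta, delta): beta after delta ✓
(beta, gamma): beta after gamma ✓
(epsilon, delta): epsilon after delta ✓
(epsilon, gamma): epsilon after gamma ✓
(eta, delta): eta after delta ✓
(eta, gamma): eta after gamma ✓
(iota, delta): iota after delta ✓
(iota, gamma): iota after gamma ✓
(iota, zeta): iota after zeta ✓
(kappa, delta): kappa after delta ✓
(kappa, gamma): kappa after gamma ✓
(kappa, zeta): kappa after zeta ✓
(lambda, delta): lambda after delta ✓
(lambda, gamma): lambda after gamma ✓
(lambda, zeta): lambda after zeta ✓
(mu, delta): mu after delta ✓
(mu, gamma): mu after gamma ✓
(theta, delta): theta after delta ✓
(theta, gamma): theta after gamma ✓
(theta, zeta): theta after zeta ✓
Count: 22.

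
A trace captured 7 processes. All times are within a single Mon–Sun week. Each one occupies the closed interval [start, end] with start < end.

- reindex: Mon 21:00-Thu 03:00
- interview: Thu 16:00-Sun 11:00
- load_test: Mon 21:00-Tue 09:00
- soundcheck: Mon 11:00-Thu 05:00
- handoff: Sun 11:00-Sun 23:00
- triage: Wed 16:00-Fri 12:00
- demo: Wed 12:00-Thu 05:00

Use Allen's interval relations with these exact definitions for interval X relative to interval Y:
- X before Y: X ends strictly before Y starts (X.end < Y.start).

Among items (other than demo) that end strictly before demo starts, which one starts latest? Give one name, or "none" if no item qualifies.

Target demo = [Wed 12:00, Thu 05:00].
handoff [Sun 11:00, Sun 23:00] → after → excluded.
interview [Thu 16:00, Sun 11:00] → after → excluded.
load_test [Mon 21:00, Tue 09:00] → before → candidate.
reindex [Mon 21:00, Thu 03:00] → overlaps → excluded.
soundcheck [Mon 11:00, Thu 05:00] → finished-by → excluded.
triage [Wed 16:00, Fri 12:00] → overlapped-by → excluded.
Among candidates, latest start is Mon 21:00 → load_test.

load_test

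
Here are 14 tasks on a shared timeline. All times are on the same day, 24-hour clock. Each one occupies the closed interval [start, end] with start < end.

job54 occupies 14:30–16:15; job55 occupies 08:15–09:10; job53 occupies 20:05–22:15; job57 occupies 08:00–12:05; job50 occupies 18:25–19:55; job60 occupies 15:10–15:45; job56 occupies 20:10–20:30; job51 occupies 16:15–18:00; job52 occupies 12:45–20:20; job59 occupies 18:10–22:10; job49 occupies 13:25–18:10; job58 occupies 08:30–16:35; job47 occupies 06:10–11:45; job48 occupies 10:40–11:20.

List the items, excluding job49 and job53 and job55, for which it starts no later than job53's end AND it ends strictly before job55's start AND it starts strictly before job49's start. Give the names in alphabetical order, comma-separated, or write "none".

Conditions: its start is no later than job53's end (X.start <= 22:15) AND its end is strictly before job55's start (X.end < 08:15) AND its start is strictly before job49's start (X.start < 13:25).
job47: start 06:10 <= 22:15? ✓; end 11:45 < 08:15? ✗; start 06:10 < 13:25? ✓ → no.
job48: start 10:40 <= 22:15? ✓; end 11:20 < 08:15? ✗; start 10:40 < 13:25? ✓ → no.
job50: start 18:25 <= 22:15? ✓; end 19:55 < 08:15? ✗; start 18:25 < 13:25? ✗ → no.
job51: start 16:15 <= 22:15? ✓; end 18:00 < 08:15? ✗; start 16:15 < 13:25? ✗ → no.
job52: start 12:45 <= 22:15? ✓; end 20:20 < 08:15? ✗; start 12:45 < 13:25? ✓ → no.
job54: start 14:30 <= 22:15? ✓; end 16:15 < 08:15? ✗; start 14:30 < 13:25? ✗ → no.
job56: start 20:10 <= 22:15? ✓; end 20:30 < 08:15? ✗; start 20:10 < 13:25? ✗ → no.
job57: start 08:00 <= 22:15? ✓; end 12:05 < 08:15? ✗; start 08:00 < 13:25? ✓ → no.
job58: start 08:30 <= 22:15? ✓; end 16:35 < 08:15? ✗; start 08:30 < 13:25? ✓ → no.
job59: start 18:10 <= 22:15? ✓; end 22:10 < 08:15? ✗; start 18:10 < 13:25? ✗ → no.
job60: start 15:10 <= 22:15? ✓; end 15:45 < 08:15? ✗; start 15:10 < 13:25? ✗ → no.
Result: none.

none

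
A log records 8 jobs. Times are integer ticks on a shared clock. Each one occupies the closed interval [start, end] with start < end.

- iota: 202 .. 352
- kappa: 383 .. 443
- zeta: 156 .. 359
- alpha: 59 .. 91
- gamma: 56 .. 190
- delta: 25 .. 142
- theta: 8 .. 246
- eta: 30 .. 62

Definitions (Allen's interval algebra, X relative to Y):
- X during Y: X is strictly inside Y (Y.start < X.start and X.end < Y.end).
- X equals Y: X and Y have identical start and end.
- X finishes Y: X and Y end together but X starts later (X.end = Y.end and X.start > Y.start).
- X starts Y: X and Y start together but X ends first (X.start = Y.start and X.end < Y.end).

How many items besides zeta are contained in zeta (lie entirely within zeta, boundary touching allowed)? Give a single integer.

1

Target zeta = [156, 359].
alpha [59, 91] → before → no.
delta [25, 142] → before → no.
eta [30, 62] → before → no.
gamma [56, 190] → overlaps → no.
iota [202, 352] → during → counts.
kappa [383, 443] → after → no.
theta [8, 246] → overlaps → no.
Total: 1.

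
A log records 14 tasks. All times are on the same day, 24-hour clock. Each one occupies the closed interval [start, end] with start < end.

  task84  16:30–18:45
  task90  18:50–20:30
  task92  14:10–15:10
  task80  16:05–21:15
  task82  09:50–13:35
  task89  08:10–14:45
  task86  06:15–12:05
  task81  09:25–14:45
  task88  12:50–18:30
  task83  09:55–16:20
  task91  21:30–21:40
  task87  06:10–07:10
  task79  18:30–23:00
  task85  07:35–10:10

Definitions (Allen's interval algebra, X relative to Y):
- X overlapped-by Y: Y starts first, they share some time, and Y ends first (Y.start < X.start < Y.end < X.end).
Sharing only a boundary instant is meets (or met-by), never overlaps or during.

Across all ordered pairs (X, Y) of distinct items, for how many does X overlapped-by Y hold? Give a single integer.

Checking all 182 ordered pairs for relation 'overlapped-by'; matching pairs in alphabetical order:
(task79, task80): task79 overlapped-by task80 ✓
(task79, task84): task79 overlapped-by task84 ✓
(task80, task83): task80 overlapped-by task83 ✓
(task80, task88): task80 overlapped-by task88 ✓
(task81, task85): task81 overlapped-by task85 ✓
(task81, task86): task81 overlapped-by task86 ✓
(task82, task85): task82 overlapped-by task85 ✓
(task82, task86): task82 overlapped-by task86 ✓
(task83, task81): task83 overlapped-by task81 ✓
(task83, task82): task83 overlapped-by task82 ✓
(task83, task85): task83 overlapped-by task85 ✓
(task83, task86): task83 overlapped-by task86 ✓
(task83, task89): task83 overlapped-by task89 ✓
(task84, task88): task84 overlapped-by task88 ✓
(task86, task87): task86 overlapped-by task87 ✓
(task88, task81): task88 overlapped-by task81 ✓
(task88, task82): task88 overlapped-by task82 ✓
(task88, task83): task88 overlapped-by task83 ✓
(task88, task89): task88 overlapped-by task89 ✓
(task89, task85): task89 overlapped-by task85 ✓
(task89, task86): task89 overlapped-by task86 ✓
(task92, task81): task92 overlapped-by task81 ✓
(task92, task89): task92 overlapped-by task89 ✓
Count: 23.

23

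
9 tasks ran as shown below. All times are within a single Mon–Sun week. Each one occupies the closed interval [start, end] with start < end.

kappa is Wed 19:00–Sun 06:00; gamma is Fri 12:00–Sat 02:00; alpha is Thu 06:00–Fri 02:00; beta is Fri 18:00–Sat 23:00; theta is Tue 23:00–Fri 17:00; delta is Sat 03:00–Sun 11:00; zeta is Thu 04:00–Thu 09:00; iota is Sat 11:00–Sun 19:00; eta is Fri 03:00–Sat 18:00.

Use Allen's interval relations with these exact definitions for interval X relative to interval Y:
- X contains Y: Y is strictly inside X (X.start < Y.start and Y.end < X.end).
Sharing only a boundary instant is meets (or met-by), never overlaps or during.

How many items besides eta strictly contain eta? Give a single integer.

1

Target eta = [Fri 03:00, Sat 18:00].
alpha [Thu 06:00, Fri 02:00] → before → no.
beta [Fri 18:00, Sat 23:00] → overlapped-by → no.
delta [Sat 03:00, Sun 11:00] → overlapped-by → no.
gamma [Fri 12:00, Sat 02:00] → during → no.
iota [Sat 11:00, Sun 19:00] → overlapped-by → no.
kappa [Wed 19:00, Sun 06:00] → contains → counts.
theta [Tue 23:00, Fri 17:00] → overlaps → no.
zeta [Thu 04:00, Thu 09:00] → before → no.
Total: 1.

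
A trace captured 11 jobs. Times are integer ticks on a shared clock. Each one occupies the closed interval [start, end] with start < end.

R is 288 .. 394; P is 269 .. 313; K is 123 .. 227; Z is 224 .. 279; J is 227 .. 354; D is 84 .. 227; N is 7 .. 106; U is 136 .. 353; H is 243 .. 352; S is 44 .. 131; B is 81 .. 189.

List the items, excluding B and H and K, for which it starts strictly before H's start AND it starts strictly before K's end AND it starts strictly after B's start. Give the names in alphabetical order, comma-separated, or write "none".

Conditions: its start is strictly before H's start (X.start < 243) AND its start is strictly before K's end (X.start < 227) AND its start is strictly after B's start (X.start > 81).
D: start 84 < 243? ✓; start 84 < 227? ✓; start 84 > 81? ✓ → yes.
J: start 227 < 243? ✓; start 227 < 227? ✗; start 227 > 81? ✓ → no.
N: start 7 < 243? ✓; start 7 < 227? ✓; start 7 > 81? ✗ → no.
P: start 269 < 243? ✗; start 269 < 227? ✗; start 269 > 81? ✓ → no.
R: start 288 < 243? ✗; start 288 < 227? ✗; start 288 > 81? ✓ → no.
S: start 44 < 243? ✓; start 44 < 227? ✓; start 44 > 81? ✗ → no.
U: start 136 < 243? ✓; start 136 < 227? ✓; start 136 > 81? ✓ → yes.
Z: start 224 < 243? ✓; start 224 < 227? ✓; start 224 > 81? ✓ → yes.
Result: D, U, Z.

D, U, Z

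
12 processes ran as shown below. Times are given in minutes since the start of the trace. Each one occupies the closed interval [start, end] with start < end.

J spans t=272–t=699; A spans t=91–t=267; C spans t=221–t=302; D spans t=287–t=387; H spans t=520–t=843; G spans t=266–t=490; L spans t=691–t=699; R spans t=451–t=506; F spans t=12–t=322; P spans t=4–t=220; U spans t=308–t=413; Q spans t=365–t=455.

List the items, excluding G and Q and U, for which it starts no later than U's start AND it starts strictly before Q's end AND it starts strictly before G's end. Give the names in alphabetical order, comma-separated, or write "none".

Conditions: its start is no later than U's start (X.start <= t=308) AND its start is strictly before Q's end (X.start < t=455) AND its start is strictly before G's end (X.start < t=490).
A: start t=91 <= t=308? ✓; start t=91 < t=455? ✓; start t=91 < t=490? ✓ → yes.
C: start t=221 <= t=308? ✓; start t=221 < t=455? ✓; start t=221 < t=490? ✓ → yes.
D: start t=287 <= t=308? ✓; start t=287 < t=455? ✓; start t=287 < t=490? ✓ → yes.
F: start t=12 <= t=308? ✓; start t=12 < t=455? ✓; start t=12 < t=490? ✓ → yes.
H: start t=520 <= t=308? ✗; start t=520 < t=455? ✗; start t=520 < t=490? ✗ → no.
J: start t=272 <= t=308? ✓; start t=272 < t=455? ✓; start t=272 < t=490? ✓ → yes.
L: start t=691 <= t=308? ✗; start t=691 < t=455? ✗; start t=691 < t=490? ✗ → no.
P: start t=4 <= t=308? ✓; start t=4 < t=455? ✓; start t=4 < t=490? ✓ → yes.
R: start t=451 <= t=308? ✗; start t=451 < t=455? ✓; start t=451 < t=490? ✓ → no.
Result: A, C, D, F, J, P.

A, C, D, F, J, P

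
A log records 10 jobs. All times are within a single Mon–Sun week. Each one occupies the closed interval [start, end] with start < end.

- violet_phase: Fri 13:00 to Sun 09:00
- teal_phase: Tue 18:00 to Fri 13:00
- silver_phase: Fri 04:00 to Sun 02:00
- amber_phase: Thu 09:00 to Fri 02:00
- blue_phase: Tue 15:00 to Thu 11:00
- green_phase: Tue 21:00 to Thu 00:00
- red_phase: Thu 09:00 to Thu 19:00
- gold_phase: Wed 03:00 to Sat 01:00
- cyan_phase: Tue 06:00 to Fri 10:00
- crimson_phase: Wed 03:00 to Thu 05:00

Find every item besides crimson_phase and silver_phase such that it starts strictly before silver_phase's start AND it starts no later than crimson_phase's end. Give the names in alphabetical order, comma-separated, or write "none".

blue_phase, cyan_phase, gold_phase, green_phase, teal_phase

Conditions: its start is strictly before silver_phase's start (X.start < Fri 04:00) AND its start is no later than crimson_phase's end (X.start <= Thu 05:00).
amber_phase: start Thu 09:00 < Fri 04:00? ✓; start Thu 09:00 <= Thu 05:00? ✗ → no.
blue_phase: start Tue 15:00 < Fri 04:00? ✓; start Tue 15:00 <= Thu 05:00? ✓ → yes.
cyan_phase: start Tue 06:00 < Fri 04:00? ✓; start Tue 06:00 <= Thu 05:00? ✓ → yes.
gold_phase: start Wed 03:00 < Fri 04:00? ✓; start Wed 03:00 <= Thu 05:00? ✓ → yes.
green_phase: start Tue 21:00 < Fri 04:00? ✓; start Tue 21:00 <= Thu 05:00? ✓ → yes.
red_phase: start Thu 09:00 < Fri 04:00? ✓; start Thu 09:00 <= Thu 05:00? ✗ → no.
teal_phase: start Tue 18:00 < Fri 04:00? ✓; start Tue 18:00 <= Thu 05:00? ✓ → yes.
violet_phase: start Fri 13:00 < Fri 04:00? ✗; start Fri 13:00 <= Thu 05:00? ✗ → no.
Result: blue_phase, cyan_phase, gold_phase, green_phase, teal_phase.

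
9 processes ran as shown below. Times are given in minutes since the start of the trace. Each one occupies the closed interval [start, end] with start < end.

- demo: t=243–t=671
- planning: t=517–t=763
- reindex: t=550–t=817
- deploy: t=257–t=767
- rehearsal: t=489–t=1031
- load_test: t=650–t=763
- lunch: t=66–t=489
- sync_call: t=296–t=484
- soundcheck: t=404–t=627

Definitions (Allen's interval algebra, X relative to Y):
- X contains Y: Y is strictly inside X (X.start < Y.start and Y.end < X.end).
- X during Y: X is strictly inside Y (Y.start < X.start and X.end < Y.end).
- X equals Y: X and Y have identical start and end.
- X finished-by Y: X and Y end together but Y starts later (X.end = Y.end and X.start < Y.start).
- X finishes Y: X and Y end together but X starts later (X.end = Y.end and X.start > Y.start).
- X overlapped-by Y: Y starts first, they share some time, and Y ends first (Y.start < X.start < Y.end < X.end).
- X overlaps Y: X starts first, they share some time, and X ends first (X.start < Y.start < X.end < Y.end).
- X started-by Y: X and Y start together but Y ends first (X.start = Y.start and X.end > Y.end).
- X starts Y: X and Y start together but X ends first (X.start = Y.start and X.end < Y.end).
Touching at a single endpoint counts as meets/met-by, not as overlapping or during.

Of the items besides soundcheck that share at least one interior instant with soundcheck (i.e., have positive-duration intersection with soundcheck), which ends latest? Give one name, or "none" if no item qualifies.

Target soundcheck = [t=404, t=627].
demo [t=243, t=671] → contains → candidate.
deploy [t=257, t=767] → contains → candidate.
load_test [t=650, t=763] → after → excluded.
lunch [t=66, t=489] → overlaps → candidate.
planning [t=517, t=763] → overlapped-by → candidate.
rehearsal [t=489, t=1031] → overlapped-by → candidate.
reindex [t=550, t=817] → overlapped-by → candidate.
sync_call [t=296, t=484] → overlaps → candidate.
Among candidates, latest end is t=1031 → rehearsal.

rehearsal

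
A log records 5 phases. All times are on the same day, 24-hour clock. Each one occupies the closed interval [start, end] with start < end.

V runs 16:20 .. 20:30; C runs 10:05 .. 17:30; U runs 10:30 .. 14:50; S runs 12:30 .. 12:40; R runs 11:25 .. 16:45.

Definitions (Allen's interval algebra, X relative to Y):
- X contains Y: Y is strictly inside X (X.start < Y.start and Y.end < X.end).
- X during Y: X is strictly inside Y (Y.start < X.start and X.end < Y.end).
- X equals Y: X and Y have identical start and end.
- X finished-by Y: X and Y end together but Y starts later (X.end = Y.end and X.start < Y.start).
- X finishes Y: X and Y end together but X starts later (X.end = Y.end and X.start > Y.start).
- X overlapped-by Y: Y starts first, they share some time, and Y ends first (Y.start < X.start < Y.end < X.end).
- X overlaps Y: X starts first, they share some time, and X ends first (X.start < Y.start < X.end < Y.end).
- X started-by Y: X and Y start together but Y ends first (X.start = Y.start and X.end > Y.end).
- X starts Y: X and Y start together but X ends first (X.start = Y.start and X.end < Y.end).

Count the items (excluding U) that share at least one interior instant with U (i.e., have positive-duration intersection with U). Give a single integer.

3

Target U = [10:30, 14:50].
C [10:05, 17:30] → contains → counts.
R [11:25, 16:45] → overlapped-by → counts.
S [12:30, 12:40] → during → counts.
V [16:20, 20:30] → after → no.
Total: 3.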